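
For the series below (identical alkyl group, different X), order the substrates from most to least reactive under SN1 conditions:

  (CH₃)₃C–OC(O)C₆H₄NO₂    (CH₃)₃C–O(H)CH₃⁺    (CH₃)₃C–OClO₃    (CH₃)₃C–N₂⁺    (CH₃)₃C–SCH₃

(CH₃)₃C–N₂⁺ > (CH₃)₃C–OClO₃ > (CH₃)₃C–O(H)CH₃⁺ > (CH₃)₃C–OC(O)C₆H₄NO₂ > (CH₃)₃C–SCH₃

Identical carbon frameworks mean the comparison reduces to leaving-group quality.
The more stable X⁻ (or X) is on its own — i.e. the weaker a base it is — the better a leaving group it makes.
(CH₃)₃C–N₂⁺ loses N₂: no meaningful conjugate acid; N₂ departs as an exceptionally stable neutral molecule
(CH₃)₃C–OClO₃ loses ClO₄⁻: pKₐ(HClO₄) ≈ -10
(CH₃)₃C–O(H)CH₃⁺ loses R'OH: pKₐ(R'OH₂⁺) ≈ -2.4
(CH₃)₃C–OC(O)C₆H₄NO₂ loses p-O₂N–C₆H₄–COO⁻: pKₐ(p-nitrobenzoic acid) ≈ 3.4
(CH₃)₃C–SCH₃ loses RS⁻: pKₐ(RSH (a thiol)) ≈ 10.5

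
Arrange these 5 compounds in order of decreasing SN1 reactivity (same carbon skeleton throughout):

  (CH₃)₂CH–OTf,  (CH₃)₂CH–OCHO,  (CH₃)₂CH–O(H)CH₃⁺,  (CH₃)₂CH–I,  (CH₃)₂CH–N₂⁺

Same R in every case — rank the leaving groups.
The more stable X⁻ (or X) is on its own — i.e. the weaker a base it is — the better a leaving group it makes.
(CH₃)₂CH–N₂⁺ loses N₂: no meaningful conjugate acid; N₂ departs as an exceptionally stable neutral molecule
(CH₃)₂CH–OTf loses OTf⁻: pKₐ(CF₃SO₃H (triflic acid)) ≈ -14
(CH₃)₂CH–I loses I⁻: pKₐ(HI) ≈ -10
(CH₃)₂CH–O(H)CH₃⁺ loses R'OH: pKₐ(R'OH₂⁺) ≈ -2.4
(CH₃)₂CH–OCHO loses HCOO⁻: pKₐ(HCOOH) ≈ 3.8

(CH₃)₂CH–N₂⁺ > (CH₃)₂CH–OTf > (CH₃)₂CH–I > (CH₃)₂CH–O(H)CH₃⁺ > (CH₃)₂CH–OCHO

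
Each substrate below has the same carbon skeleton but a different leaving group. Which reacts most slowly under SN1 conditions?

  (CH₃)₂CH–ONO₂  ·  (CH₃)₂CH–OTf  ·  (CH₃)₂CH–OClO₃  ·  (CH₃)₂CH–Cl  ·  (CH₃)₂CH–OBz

(CH₃)₂CH–OBz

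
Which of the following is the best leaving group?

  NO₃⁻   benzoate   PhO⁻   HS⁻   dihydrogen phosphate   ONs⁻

ONs⁻

Leaving-group ability tracks the stability of the departed species; conjugate-acid pKₐ is the usual yardstick (lower pKₐ → better LG).
ONs⁻: pKₐ(p-O₂NC₆H₄SO₃H) ≈ -3.5
NO₃⁻: pKₐ(HNO₃) ≈ -1.3
dihydrogen phosphate: pKₐ(H₃PO₄) ≈ 2.1
benzoate: pKₐ(C₆H₅COOH) ≈ 4.2
HS⁻: pKₐ(H₂S) ≈ 7
PhO⁻: pKₐ(C₆H₅OH (phenol)) ≈ 10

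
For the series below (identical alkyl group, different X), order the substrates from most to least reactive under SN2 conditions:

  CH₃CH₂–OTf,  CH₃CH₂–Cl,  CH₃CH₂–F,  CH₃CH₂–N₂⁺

CH₃CH₂–N₂⁺ > CH₃CH₂–OTf > CH₃CH₂–Cl > CH₃CH₂–F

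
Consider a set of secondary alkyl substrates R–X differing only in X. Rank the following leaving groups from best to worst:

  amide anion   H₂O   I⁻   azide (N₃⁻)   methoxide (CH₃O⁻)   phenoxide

The more stable X⁻ (or X) is on its own — i.e. the weaker a base it is — the better a leaving group it makes.
I⁻: pKₐ(HI) ≈ -10
H₂O: pKₐ(H₃O⁺) ≈ -1.7 — neutral; leaves from a protonated alcohol (R–OH₂⁺)
azide (N₃⁻): pKₐ(HN₃) ≈ 4.7
phenoxide: pKₐ(C₆H₅OH (phenol)) ≈ 10 — resonance into the ring helps, but still a poor LG
methoxide (CH₃O⁻): pKₐ(CH₃OH) ≈ 15.5 — strong base; alkoxides do not leave unassisted
amide anion: pKₐ(NH₃) ≈ 38 — extremely strong base; never a leaving group

I⁻ > H₂O > azide (N₃⁻) > phenoxide > methoxide (CH₃O⁻) > amide anion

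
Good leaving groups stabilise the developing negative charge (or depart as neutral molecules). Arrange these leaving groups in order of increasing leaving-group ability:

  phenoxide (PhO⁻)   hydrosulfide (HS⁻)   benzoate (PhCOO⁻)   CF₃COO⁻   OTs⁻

phenoxide (PhO⁻) < hydrosulfide (HS⁻) < benzoate (PhCOO⁻) < CF₃COO⁻ < OTs⁻

A good leaving group is a weak base: the lower the pKₐ of its conjugate acid, the more readily it departs.
OTs⁻: pKₐ(p-CH₃C₆H₄SO₃H (TsOH)) ≈ -2.8
CF₃COO⁻: pKₐ(CF₃COOH) ≈ 0.2
benzoate (PhCOO⁻): pKₐ(C₆H₅COOH) ≈ 4.2
hydrosulfide (HS⁻): pKₐ(H₂S) ≈ 7
phenoxide (PhO⁻): pKₐ(C₆H₅OH (phenol)) ≈ 10
Reversing gives the worst-to-best order requested.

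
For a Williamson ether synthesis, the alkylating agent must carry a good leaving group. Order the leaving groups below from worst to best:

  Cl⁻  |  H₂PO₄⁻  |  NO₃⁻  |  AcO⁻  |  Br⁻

Leaving-group ability tracks the stability of the departed species; conjugate-acid pKₐ is the usual yardstick (lower pKₐ → better LG).
Br⁻: pKₐ(HBr) ≈ -9
Cl⁻: pKₐ(HCl) ≈ -7
NO₃⁻: pKₐ(HNO₃) ≈ -1.3
H₂PO₄⁻: pKₐ(H₃PO₄) ≈ 2.1
AcO⁻: pKₐ(CH₃COOH) ≈ 4.8
Listed from poorest to best leaving group as asked.

AcO⁻ < H₂PO₄⁻ < NO₃⁻ < Cl⁻ < Br⁻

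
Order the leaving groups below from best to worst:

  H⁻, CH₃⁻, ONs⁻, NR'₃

ONs⁻ > NR'₃ > H⁻ > CH₃⁻

A good leaving group is a weak base: the lower the pKₐ of its conjugate acid, the more readily it departs.
ONs⁻: pKₐ(p-O₂NC₆H₄SO₃H) ≈ -3.5 — p-nitro group further stabilises the sulfonate
NR'₃: pKₐ(R'₃NH⁺) ≈ 10.7 — neutral but still a fairly strong base; Hofmann-elimination LG
H⁻: pKₐ(H₂) ≈ 36 — extremely strong base; leaves only in special hydride-transfer contexts
CH₃⁻: pKₐ(CH₄) ≈ 48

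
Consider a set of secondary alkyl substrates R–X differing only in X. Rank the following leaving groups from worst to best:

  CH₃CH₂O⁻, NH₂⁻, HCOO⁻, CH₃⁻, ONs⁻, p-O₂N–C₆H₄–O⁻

Leaving-group ability tracks the stability of the departed species; conjugate-acid pKₐ is the usual yardstick (lower pKₐ → better LG).
ONs⁻: pKₐ(p-O₂NC₆H₄SO₃H) ≈ -3.5
HCOO⁻: pKₐ(HCOOH) ≈ 3.8
p-O₂N–C₆H₄–O⁻: pKₐ(p-nitrophenol) ≈ 7.2
CH₃CH₂O⁻: pKₐ(CH₃CH₂OH) ≈ 16
NH₂⁻: pKₐ(NH₃) ≈ 38
CH₃⁻: pKₐ(CH₄) ≈ 48
Reversing gives the worst-to-best order requested.

CH₃⁻ < NH₂⁻ < CH₃CH₂O⁻ < p-O₂N–C₆H₄–O⁻ < HCOO⁻ < ONs⁻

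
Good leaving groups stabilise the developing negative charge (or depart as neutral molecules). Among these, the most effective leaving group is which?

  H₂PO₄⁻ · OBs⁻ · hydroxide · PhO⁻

OBs⁻

OBs⁻: pKₐ(p-BrC₆H₄SO₃H) ≈ -2.8
H₂PO₄⁻: pKₐ(H₃PO₄) ≈ 2.1
PhO⁻: pKₐ(C₆H₅OH (phenol)) ≈ 10
hydroxide: pKₐ(H₂O) ≈ 15.7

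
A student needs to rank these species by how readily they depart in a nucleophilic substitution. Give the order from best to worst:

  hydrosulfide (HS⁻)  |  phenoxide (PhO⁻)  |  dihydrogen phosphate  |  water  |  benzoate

Rank by basicity of the departing species: weakest base leaves most easily.
water: pKₐ(H₃O⁺) ≈ -1.7 — neutral; leaves from a protonated alcohol (R–OH₂⁺)
dihydrogen phosphate: pKₐ(H₃PO₄) ≈ 2.1
benzoate: pKₐ(C₆H₅COOH) ≈ 4.2 — aryl carboxylate
hydrosulfide (HS⁻): pKₐ(H₂S) ≈ 7
phenoxide (PhO⁻): pKₐ(C₆H₅OH (phenol)) ≈ 10

water > dihydrogen phosphate > benzoate > hydrosulfide (HS⁻) > phenoxide (PhO⁻)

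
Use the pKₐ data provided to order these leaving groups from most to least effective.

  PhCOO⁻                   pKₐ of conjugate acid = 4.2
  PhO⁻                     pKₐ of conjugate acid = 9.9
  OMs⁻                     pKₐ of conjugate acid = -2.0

OMs⁻ > PhCOO⁻ > PhO⁻

Lower conjugate-acid pKₐ ⇒ weaker base ⇒ better leaving group.
Sorting by the given values: OMs⁻ (-2.0), PhCOO⁻ (4.2), PhO⁻ (9.9).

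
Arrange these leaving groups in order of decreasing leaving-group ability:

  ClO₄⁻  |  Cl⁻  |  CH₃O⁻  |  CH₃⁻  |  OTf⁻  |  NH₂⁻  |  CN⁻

OTf⁻ > ClO₄⁻ > Cl⁻ > CN⁻ > CH₃O⁻ > NH₂⁻ > CH₃⁻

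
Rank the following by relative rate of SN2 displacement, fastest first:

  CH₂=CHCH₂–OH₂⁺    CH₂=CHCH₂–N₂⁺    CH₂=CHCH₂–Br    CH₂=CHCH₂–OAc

CH₂=CHCH₂–N₂⁺ > CH₂=CHCH₂–Br > CH₂=CHCH₂–OH₂⁺ > CH₂=CHCH₂–OAc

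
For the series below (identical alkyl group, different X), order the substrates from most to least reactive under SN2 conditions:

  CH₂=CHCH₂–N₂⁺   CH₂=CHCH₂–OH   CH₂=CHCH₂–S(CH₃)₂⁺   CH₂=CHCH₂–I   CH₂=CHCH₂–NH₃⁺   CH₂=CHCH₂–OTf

CH₂=CHCH₂–N₂⁺ > CH₂=CHCH₂–OTf > CH₂=CHCH₂–I > CH₂=CHCH₂–S(CH₃)₂⁺ > CH₂=CHCH₂–NH₃⁺ > CH₂=CHCH₂–OH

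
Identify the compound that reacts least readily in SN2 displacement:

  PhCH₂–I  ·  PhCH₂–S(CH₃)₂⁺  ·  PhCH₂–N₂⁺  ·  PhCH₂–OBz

PhCH₂–OBz

The skeletons are identical, so relative rate is governed entirely by leaving-group ability.
The more stable X⁻ (or X) is on its own — i.e. the weaker a base it is — the better a leaving group it makes.
PhCH₂–N₂⁺ loses N₂: no meaningful conjugate acid; N₂ departs as an exceptionally stable neutral molecule
PhCH₂–I loses I⁻: pKₐ(HI) ≈ -10
PhCH₂–S(CH₃)₂⁺ loses SR'₂: pKₐ(R'₂SH⁺) ≈ -7
PhCH₂–OBz loses PhCOO⁻: pKₐ(C₆H₅COOH) ≈ 4.2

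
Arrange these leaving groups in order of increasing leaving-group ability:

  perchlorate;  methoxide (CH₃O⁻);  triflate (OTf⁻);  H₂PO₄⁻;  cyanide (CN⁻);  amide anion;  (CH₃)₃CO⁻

The more stable X⁻ (or X) is on its own — i.e. the weaker a base it is — the better a leaving group it makes.
triflate (OTf⁻): pKₐ(CF₃SO₃H (triflic acid)) ≈ -14 — charge spread over three oxygens and a CF₃ group; the premier leaving group in synthesis
perchlorate: pKₐ(HClO₄) ≈ -10 — extremely weak base; rarely used for safety reasons
H₂PO₄⁻: pKₐ(H₃PO₄) ≈ 2.1 — moderate base; biological leaving group after further activation
cyanide (CN⁻): pKₐ(HCN) ≈ 9.2 — sp carbon stabilises the charge somewhat, but still a poor LG
methoxide (CH₃O⁻): pKₐ(CH₃OH) ≈ 15.5 — strong base; alkoxides do not leave unassisted
(CH₃)₃CO⁻: pKₐ(t-BuOH) ≈ 18
amide anion: pKₐ(NH₃) ≈ 38
Reversing gives the worst-to-best order requested.

amide anion < (CH₃)₃CO⁻ < methoxide (CH₃O⁻) < cyanide (CN⁻) < H₂PO₄⁻ < perchlorate < triflate (OTf⁻)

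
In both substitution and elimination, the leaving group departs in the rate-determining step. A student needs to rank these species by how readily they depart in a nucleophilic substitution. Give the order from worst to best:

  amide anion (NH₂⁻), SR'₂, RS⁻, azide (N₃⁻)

amide anion (NH₂⁻) < RS⁻ < azide (N₃⁻) < SR'₂

SR'₂: pKₐ(R'₂SH⁺) ≈ -7
azide (N₃⁻): pKₐ(HN₃) ≈ 4.7
RS⁻: pKₐ(RSH (a thiol)) ≈ 10.5
amide anion (NH₂⁻): pKₐ(NH₃) ≈ 38
Listed from poorest to best leaving group as asked.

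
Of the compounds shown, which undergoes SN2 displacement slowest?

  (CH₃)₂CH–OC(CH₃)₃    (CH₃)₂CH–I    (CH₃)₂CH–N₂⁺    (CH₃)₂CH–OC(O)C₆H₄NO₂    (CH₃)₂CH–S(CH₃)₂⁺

Same R in every case — rank the leaving groups.
A good leaving group is a weak base: the lower the pKₐ of its conjugate acid, the more readily it departs.
(CH₃)₂CH–N₂⁺ loses N₂: no meaningful conjugate acid; N₂ departs as an exceptionally stable neutral molecule
(CH₃)₂CH–I loses I⁻: pKₐ(HI) ≈ -10
(CH₃)₂CH–S(CH₃)₂⁺ loses SR'₂: pKₐ(R'₂SH⁺) ≈ -7
(CH₃)₂CH–OC(O)C₆H₄NO₂ loses p-O₂N–C₆H₄–COO⁻: pKₐ(p-nitrobenzoic acid) ≈ 3.4
(CH₃)₂CH–OC(CH₃)₃ loses (CH₃)₃CO⁻: pKₐ(t-BuOH) ≈ 18

(CH₃)₂CH–OC(CH₃)₃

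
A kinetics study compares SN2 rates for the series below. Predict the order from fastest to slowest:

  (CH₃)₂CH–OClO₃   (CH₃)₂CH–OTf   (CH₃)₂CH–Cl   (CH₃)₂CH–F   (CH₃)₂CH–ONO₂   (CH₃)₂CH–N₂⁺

With the same alkyl group throughout, only the leaving group differentiates the rates.
A good leaving group is a weak base: the lower the pKₐ of its conjugate acid, the more readily it departs.
(CH₃)₂CH–N₂⁺ loses N₂: no meaningful conjugate acid; N₂ departs as an exceptionally stable neutral molecule
(CH₃)₂CH–OTf loses OTf⁻: pKₐ(CF₃SO₃H (triflic acid)) ≈ -14
(CH₃)₂CH–OClO₃ loses ClO₄⁻: pKₐ(HClO₄) ≈ -10
(CH₃)₂CH–Cl loses Cl⁻: pKₐ(HCl) ≈ -7
(CH₃)₂CH–ONO₂ loses NO₃⁻: pKₐ(HNO₃) ≈ -1.3
(CH₃)₂CH–F loses F⁻: pKₐ(HF) ≈ 3.2

(CH₃)₂CH–N₂⁺ > (CH₃)₂CH–OTf > (CH₃)₂CH–OClO₃ > (CH₃)₂CH–Cl > (CH₃)₂CH–ONO₂ > (CH₃)₂CH–F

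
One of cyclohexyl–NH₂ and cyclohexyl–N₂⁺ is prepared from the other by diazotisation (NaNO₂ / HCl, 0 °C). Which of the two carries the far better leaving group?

cyclohexyl–N₂⁺

From cyclohexyl–NH₂ the departing group would be NH₂⁻ (pKₐ(NH₃) ≈ 38). Extremely strong base; never a leaving group.
From cyclohexyl–N₂⁺ the leaving group is N₂ (no meaningful conjugate acid; N₂ departs as an exceptionally stable neutral molecule).
Diazotisation (NaNO₂ / HCl, 0 °C) works by generating a diazonium salt that expels N₂, making cyclohexyl–N₂⁺ enormously more reactive.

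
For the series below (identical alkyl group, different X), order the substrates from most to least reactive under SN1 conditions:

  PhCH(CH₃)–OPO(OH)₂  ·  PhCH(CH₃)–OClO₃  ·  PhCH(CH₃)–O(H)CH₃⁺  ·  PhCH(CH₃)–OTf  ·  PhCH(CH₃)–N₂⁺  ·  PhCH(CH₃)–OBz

PhCH(CH₃)–N₂⁺ > PhCH(CH₃)–OTf > PhCH(CH₃)–OClO₃ > PhCH(CH₃)–O(H)CH₃⁺ > PhCH(CH₃)–OPO(OH)₂ > PhCH(CH₃)–OBz

Same R in every case — rank the leaving groups.
Rank by basicity of the departing species: weakest base leaves most easily.
PhCH(CH₃)–N₂⁺ loses N₂: no meaningful conjugate acid; N₂ departs as an exceptionally stable neutral molecule
PhCH(CH₃)–OTf loses OTf⁻: pKₐ(CF₃SO₃H (triflic acid)) ≈ -14
PhCH(CH₃)–OClO₃ loses ClO₄⁻: pKₐ(HClO₄) ≈ -10
PhCH(CH₃)–O(H)CH₃⁺ loses R'OH: pKₐ(R'OH₂⁺) ≈ -2.4
PhCH(CH₃)–OPO(OH)₂ loses H₂PO₄⁻: pKₐ(H₃PO₄) ≈ 2.1
PhCH(CH₃)–OBz loses PhCOO⁻: pKₐ(C₆H₅COOH) ≈ 4.2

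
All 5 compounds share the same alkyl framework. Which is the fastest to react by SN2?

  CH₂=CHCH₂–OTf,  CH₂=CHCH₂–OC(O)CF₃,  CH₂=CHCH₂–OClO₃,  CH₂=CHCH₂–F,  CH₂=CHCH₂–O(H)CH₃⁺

CH₂=CHCH₂–OTf

The skeletons are identical, so relative rate is governed entirely by leaving-group ability.
The more stable X⁻ (or X) is on its own — i.e. the weaker a base it is — the better a leaving group it makes.
CH₂=CHCH₂–OTf loses OTf⁻: pKₐ(CF₃SO₃H (triflic acid)) ≈ -14
CH₂=CHCH₂–OClO₃ loses ClO₄⁻: pKₐ(HClO₄) ≈ -10
CH₂=CHCH₂–O(H)CH₃⁺ loses R'OH: pKₐ(R'OH₂⁺) ≈ -2.4
CH₂=CHCH₂–OC(O)CF₃ loses CF₃COO⁻: pKₐ(CF₃COOH) ≈ 0.2
CH₂=CHCH₂–F loses F⁻: pKₐ(HF) ≈ 3.2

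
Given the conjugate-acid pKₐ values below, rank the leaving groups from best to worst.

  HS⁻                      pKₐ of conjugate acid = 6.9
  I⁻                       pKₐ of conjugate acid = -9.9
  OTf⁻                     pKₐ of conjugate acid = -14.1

OTf⁻ > I⁻ > HS⁻

Lower conjugate-acid pKₐ ⇒ weaker base ⇒ better leaving group.
Sorting by the given values: OTf⁻ (-14.1), I⁻ (-9.9), HS⁻ (6.9).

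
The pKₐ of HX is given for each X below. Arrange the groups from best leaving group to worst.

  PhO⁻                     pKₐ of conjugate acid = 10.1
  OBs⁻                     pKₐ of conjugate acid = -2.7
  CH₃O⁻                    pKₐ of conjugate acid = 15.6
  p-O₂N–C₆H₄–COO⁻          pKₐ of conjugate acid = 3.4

Lower conjugate-acid pKₐ ⇒ weaker base ⇒ better leaving group.
Sorting by the given values: OBs⁻ (-2.7), p-O₂N–C₆H₄–COO⁻ (3.4), PhO⁻ (10.1), CH₃O⁻ (15.6).

OBs⁻ > p-O₂N–C₆H₄–COO⁻ > PhO⁻ > CH₃O⁻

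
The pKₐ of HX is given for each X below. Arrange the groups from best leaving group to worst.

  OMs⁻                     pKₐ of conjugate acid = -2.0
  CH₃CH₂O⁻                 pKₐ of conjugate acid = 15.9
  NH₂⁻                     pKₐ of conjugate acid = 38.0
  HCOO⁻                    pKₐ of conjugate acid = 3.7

Lower conjugate-acid pKₐ ⇒ weaker base ⇒ better leaving group.
Sorting by the given values: OMs⁻ (-2.0), HCOO⁻ (3.7), CH₃CH₂O⁻ (15.9), NH₂⁻ (38.0).

OMs⁻ > HCOO⁻ > CH₃CH₂O⁻ > NH₂⁻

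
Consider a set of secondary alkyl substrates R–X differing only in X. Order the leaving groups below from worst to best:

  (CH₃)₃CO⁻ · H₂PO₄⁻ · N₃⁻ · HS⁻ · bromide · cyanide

The more stable X⁻ (or X) is on its own — i.e. the weaker a base it is — the better a leaving group it makes.
bromide: pKₐ(HBr) ≈ -9 — weak base; good leaving group
H₂PO₄⁻: pKₐ(H₃PO₄) ≈ 2.1 — moderate base; biological leaving group after further activation
N₃⁻: pKₐ(HN₃) ≈ 4.7
HS⁻: pKₐ(H₂S) ≈ 7 — larger and more polarisable than the oxygen analogue
cyanide: pKₐ(HCN) ≈ 9.2
(CH₃)₃CO⁻: pKₐ(t-BuOH) ≈ 18
The question asks for worst first, so the sequence is read in increasing leaving-group ability.

(CH₃)₃CO⁻ < cyanide < HS⁻ < N₃⁻ < H₂PO₄⁻ < bromide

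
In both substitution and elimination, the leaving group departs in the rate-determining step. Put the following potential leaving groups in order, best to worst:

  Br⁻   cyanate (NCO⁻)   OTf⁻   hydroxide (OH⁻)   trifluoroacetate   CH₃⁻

OTf⁻ > Br⁻ > trifluoroacetate > cyanate (NCO⁻) > hydroxide (OH⁻) > CH₃⁻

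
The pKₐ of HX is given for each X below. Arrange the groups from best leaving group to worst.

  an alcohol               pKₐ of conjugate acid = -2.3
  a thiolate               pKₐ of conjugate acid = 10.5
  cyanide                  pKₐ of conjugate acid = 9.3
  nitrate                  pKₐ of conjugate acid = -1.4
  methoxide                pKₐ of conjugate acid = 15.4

an alcohol > nitrate > cyanide > a thiolate > methoxide

Lower conjugate-acid pKₐ ⇒ weaker base ⇒ better leaving group.
Sorting by the given values: an alcohol (-2.3), nitrate (-1.4), cyanide (9.3), a thiolate (10.5), methoxide (15.4).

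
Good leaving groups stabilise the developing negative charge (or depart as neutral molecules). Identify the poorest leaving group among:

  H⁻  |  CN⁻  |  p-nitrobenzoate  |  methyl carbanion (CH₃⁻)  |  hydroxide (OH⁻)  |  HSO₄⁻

methyl carbanion (CH₃⁻)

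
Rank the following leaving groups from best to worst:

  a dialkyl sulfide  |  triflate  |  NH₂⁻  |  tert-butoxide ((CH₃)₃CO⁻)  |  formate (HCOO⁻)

triflate > a dialkyl sulfide > formate (HCOO⁻) > tert-butoxide ((CH₃)₃CO⁻) > NH₂⁻

The more stable X⁻ (or X) is on its own — i.e. the weaker a base it is — the better a leaving group it makes.
triflate: pKₐ(CF₃SO₃H (triflic acid)) ≈ -14 — charge spread over three oxygens and a CF₃ group; the premier leaving group in synthesis
a dialkyl sulfide: pKₐ(R'₂SH⁺) ≈ -7 — neutral; leaves from a sulfonium salt (R–SR'₂⁺)
formate (HCOO⁻): pKₐ(HCOOH) ≈ 3.8 — resonance-stabilised carboxylate
tert-butoxide ((CH₃)₃CO⁻): pKₐ(t-BuOH) ≈ 18 — bulky, strongly basic alkoxide
NH₂⁻: pKₐ(NH₃) ≈ 38 — extremely strong base; never a leaving group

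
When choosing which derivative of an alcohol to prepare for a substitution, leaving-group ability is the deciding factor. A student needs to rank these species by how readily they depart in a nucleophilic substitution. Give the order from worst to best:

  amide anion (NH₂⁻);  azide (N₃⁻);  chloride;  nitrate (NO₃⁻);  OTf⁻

amide anion (NH₂⁻) < azide (N₃⁻) < nitrate (NO₃⁻) < chloride < OTf⁻

A good leaving group is a weak base: the lower the pKₐ of its conjugate acid, the more readily it departs.
OTf⁻: pKₐ(CF₃SO₃H (triflic acid)) ≈ -14 — charge spread over three oxygens and a CF₃ group; the premier leaving group in synthesis
chloride: pKₐ(HCl) ≈ -7 — moderately weak base
nitrate (NO₃⁻): pKₐ(HNO₃) ≈ -1.3 — resonance-delocalised over three oxygens
azide (N₃⁻): pKₐ(HN₃) ≈ 4.7
amide anion (NH₂⁻): pKₐ(NH₃) ≈ 38
Reversing gives the worst-to-best order requested.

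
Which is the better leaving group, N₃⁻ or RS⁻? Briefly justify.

N₃⁻ is the better leaving group.
pKₐ(HN₃) ≈ 4.7 versus pKₐ(RSH (a thiol)) ≈ 10.5: N₃⁻ is the much weaker base.
Linear, resonance-stabilised.

N₃⁻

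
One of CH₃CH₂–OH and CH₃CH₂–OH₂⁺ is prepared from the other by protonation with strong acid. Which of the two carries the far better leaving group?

From CH₃CH₂–OH the departing group would be OH⁻ (pKₐ(H₂O) ≈ 15.7). Strong base; essentially never leaves without prior activation.
From CH₃CH₂–OH₂⁺ the leaving group is H₂O (pKₐ(H₃O⁺) ≈ -1.7). Neutral; leaves from a protonated alcohol (R–OH₂⁺).
Protonation with strong acid works by converting the leaving group from hydroxide to neutral water, making CH₃CH₂–OH₂⁺ enormously more reactive.

CH₃CH₂–OH₂⁺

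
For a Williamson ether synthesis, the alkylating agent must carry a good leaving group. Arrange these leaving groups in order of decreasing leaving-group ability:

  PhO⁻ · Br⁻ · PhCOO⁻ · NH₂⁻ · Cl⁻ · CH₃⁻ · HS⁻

Br⁻ > Cl⁻ > PhCOO⁻ > HS⁻ > PhO⁻ > NH₂⁻ > CH₃⁻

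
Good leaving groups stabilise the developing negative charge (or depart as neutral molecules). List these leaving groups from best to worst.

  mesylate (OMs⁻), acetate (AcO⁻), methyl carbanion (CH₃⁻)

mesylate (OMs⁻) > acetate (AcO⁻) > methyl carbanion (CH₃⁻)

mesylate (OMs⁻): pKₐ(CH₃SO₃H (MsOH)) ≈ -1.9
acetate (AcO⁻): pKₐ(CH₃COOH) ≈ 4.8 — resonance-stabilised but still a weak base
methyl carbanion (CH₃⁻): pKₐ(CH₄) ≈ 48 — unstabilised carbanion; the worst conceivable leaving group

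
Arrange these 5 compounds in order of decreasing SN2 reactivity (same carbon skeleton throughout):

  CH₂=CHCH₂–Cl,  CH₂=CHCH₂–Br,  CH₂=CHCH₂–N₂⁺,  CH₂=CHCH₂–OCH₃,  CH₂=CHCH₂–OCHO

CH₂=CHCH₂–N₂⁺ > CH₂=CHCH₂–Br > CH₂=CHCH₂–Cl > CH₂=CHCH₂–OCHO > CH₂=CHCH₂–OCH₃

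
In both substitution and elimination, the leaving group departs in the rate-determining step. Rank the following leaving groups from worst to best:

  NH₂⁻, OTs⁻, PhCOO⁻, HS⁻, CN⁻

NH₂⁻ < CN⁻ < HS⁻ < PhCOO⁻ < OTs⁻

The more stable X⁻ (or X) is on its own — i.e. the weaker a base it is — the better a leaving group it makes.
OTs⁻: pKₐ(p-CH₃C₆H₄SO₃H (TsOH)) ≈ -2.8
PhCOO⁻: pKₐ(C₆H₅COOH) ≈ 4.2
HS⁻: pKₐ(H₂S) ≈ 7
CN⁻: pKₐ(HCN) ≈ 9.2
NH₂⁻: pKₐ(NH₃) ≈ 38
Reversing gives the worst-to-best order requested.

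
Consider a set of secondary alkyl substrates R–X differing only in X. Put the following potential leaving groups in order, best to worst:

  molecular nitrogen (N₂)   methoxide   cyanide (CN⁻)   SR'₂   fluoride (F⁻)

Rank by basicity of the departing species: weakest base leaves most easily.
molecular nitrogen (N₂): no meaningful conjugate acid; N₂ departs as an exceptionally stable neutral molecule
SR'₂: pKₐ(R'₂SH⁺) ≈ -7 — neutral; leaves from a sulfonium salt (R–SR'₂⁺)
fluoride (F⁻): pKₐ(HF) ≈ 3.2 — small and strongly basic; the poor halide leaving group
cyanide (CN⁻): pKₐ(HCN) ≈ 9.2
methoxide: pKₐ(CH₃OH) ≈ 15.5 — strong base; alkoxides do not leave unassisted

molecular nitrogen (N₂) > SR'₂ > fluoride (F⁻) > cyanide (CN⁻) > methoxide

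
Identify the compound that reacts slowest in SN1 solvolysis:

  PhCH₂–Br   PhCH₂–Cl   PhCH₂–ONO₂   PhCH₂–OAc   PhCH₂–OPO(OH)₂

With the same alkyl group throughout, only the leaving group differentiates the rates.
Rank by basicity of the departing species: weakest base leaves most easily.
PhCH₂–Br loses Br⁻: pKₐ(HBr) ≈ -9
PhCH₂–Cl loses Cl⁻: pKₐ(HCl) ≈ -7
PhCH₂–ONO₂ loses NO₃⁻: pKₐ(HNO₃) ≈ -1.3
PhCH₂–OPO(OH)₂ loses H₂PO₄⁻: pKₐ(H₃PO₄) ≈ 2.1
PhCH₂–OAc loses AcO⁻: pKₐ(CH₃COOH) ≈ 4.8

PhCH₂–OAc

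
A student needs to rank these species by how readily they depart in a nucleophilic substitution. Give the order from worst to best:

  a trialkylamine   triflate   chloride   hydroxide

triflate: pKₐ(CF₃SO₃H (triflic acid)) ≈ -14 — charge spread over three oxygens and a CF₃ group; the premier leaving group in synthesis
chloride: pKₐ(HCl) ≈ -7 — moderately weak base
a trialkylamine: pKₐ(R'₃NH⁺) ≈ 10.7 — neutral but still a fairly strong base; Hofmann-elimination LG
hydroxide: pKₐ(H₂O) ≈ 15.7
Listed from poorest to best leaving group as asked.

hydroxide < a trialkylamine < chloride < triflate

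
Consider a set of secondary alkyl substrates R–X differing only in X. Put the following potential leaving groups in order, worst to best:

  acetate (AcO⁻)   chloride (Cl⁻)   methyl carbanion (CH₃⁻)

methyl carbanion (CH₃⁻) < acetate (AcO⁻) < chloride (Cl⁻)

Leaving-group ability tracks the stability of the departed species; conjugate-acid pKₐ is the usual yardstick (lower pKₐ → better LG).
chloride (Cl⁻): pKₐ(HCl) ≈ -7
acetate (AcO⁻): pKₐ(CH₃COOH) ≈ 4.8
methyl carbanion (CH₃⁻): pKₐ(CH₄) ≈ 48
Reversing gives the worst-to-best order requested.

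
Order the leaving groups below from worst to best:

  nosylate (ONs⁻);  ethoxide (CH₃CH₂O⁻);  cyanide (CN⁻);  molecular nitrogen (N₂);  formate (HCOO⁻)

ethoxide (CH₃CH₂O⁻) < cyanide (CN⁻) < formate (HCOO⁻) < nosylate (ONs⁻) < molecular nitrogen (N₂)

A good leaving group is a weak base: the lower the pKₐ of its conjugate acid, the more readily it departs.
molecular nitrogen (N₂): no meaningful conjugate acid; N₂ departs as an exceptionally stable neutral molecule
nosylate (ONs⁻): pKₐ(p-O₂NC₆H₄SO₃H) ≈ -3.5 — p-nitro group further stabilises the sulfonate
formate (HCOO⁻): pKₐ(HCOOH) ≈ 3.8
cyanide (CN⁻): pKₐ(HCN) ≈ 9.2 — sp carbon stabilises the charge somewhat, but still a poor LG
ethoxide (CH₃CH₂O⁻): pKₐ(CH₃CH₂OH) ≈ 16
Listed from poorest to best leaving group as asked.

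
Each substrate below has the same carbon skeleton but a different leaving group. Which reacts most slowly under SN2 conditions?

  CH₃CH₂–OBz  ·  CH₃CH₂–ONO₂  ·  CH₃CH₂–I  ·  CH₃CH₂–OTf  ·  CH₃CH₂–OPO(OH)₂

CH₃CH₂–OBz

The skeletons are identical, so relative rate is governed entirely by leaving-group ability.
A good leaving group is a weak base: the lower the pKₐ of its conjugate acid, the more readily it departs.
CH₃CH₂–OTf loses OTf⁻: pKₐ(CF₃SO₃H (triflic acid)) ≈ -14
CH₃CH₂–I loses I⁻: pKₐ(HI) ≈ -10
CH₃CH₂–ONO₂ loses NO₃⁻: pKₐ(HNO₃) ≈ -1.3
CH₃CH₂–OPO(OH)₂ loses H₂PO₄⁻: pKₐ(H₃PO₄) ≈ 2.1
CH₃CH₂–OBz loses PhCOO⁻: pKₐ(C₆H₅COOH) ≈ 4.2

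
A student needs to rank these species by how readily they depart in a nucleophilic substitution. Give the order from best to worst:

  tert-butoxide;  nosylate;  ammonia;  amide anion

nosylate > ammonia > tert-butoxide > amide anion

The more stable X⁻ (or X) is on its own — i.e. the weaker a base it is — the better a leaving group it makes.
nosylate: pKₐ(p-O₂NC₆H₄SO₃H) ≈ -3.5
ammonia: pKₐ(NH₄⁺) ≈ 9.2
tert-butoxide: pKₐ(t-BuOH) ≈ 18
amide anion: pKₐ(NH₃) ≈ 38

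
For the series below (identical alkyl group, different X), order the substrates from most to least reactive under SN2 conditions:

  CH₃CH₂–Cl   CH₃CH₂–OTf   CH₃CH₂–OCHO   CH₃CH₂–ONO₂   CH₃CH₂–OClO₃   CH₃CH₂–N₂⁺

CH₃CH₂–N₂⁺ > CH₃CH₂–OTf > CH₃CH₂–OClO₃ > CH₃CH₂–Cl > CH₃CH₂–ONO₂ > CH₃CH₂–OCHO

With the same alkyl group throughout, only the leaving group differentiates the rates.
The more stable X⁻ (or X) is on its own — i.e. the weaker a base it is — the better a leaving group it makes.
CH₃CH₂–N₂⁺ loses N₂: no meaningful conjugate acid; N₂ departs as an exceptionally stable neutral molecule
CH₃CH₂–OTf loses OTf⁻: pKₐ(CF₃SO₃H (triflic acid)) ≈ -14
CH₃CH₂–OClO₃ loses ClO₄⁻: pKₐ(HClO₄) ≈ -10
CH₃CH₂–Cl loses Cl⁻: pKₐ(HCl) ≈ -7
CH₃CH₂–ONO₂ loses NO₃⁻: pKₐ(HNO₃) ≈ -1.3
CH₃CH₂–OCHO loses HCOO⁻: pKₐ(HCOOH) ≈ 3.8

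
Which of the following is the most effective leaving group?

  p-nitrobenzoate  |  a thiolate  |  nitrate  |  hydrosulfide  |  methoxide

A good leaving group is a weak base: the lower the pKₐ of its conjugate acid, the more readily it departs.
nitrate: pKₐ(HNO₃) ≈ -1.3
p-nitrobenzoate: pKₐ(p-nitrobenzoic acid) ≈ 3.4
hydrosulfide: pKₐ(H₂S) ≈ 7
a thiolate: pKₐ(RSH (a thiol)) ≈ 10.5
methoxide: pKₐ(CH₃OH) ≈ 15.5

nitrate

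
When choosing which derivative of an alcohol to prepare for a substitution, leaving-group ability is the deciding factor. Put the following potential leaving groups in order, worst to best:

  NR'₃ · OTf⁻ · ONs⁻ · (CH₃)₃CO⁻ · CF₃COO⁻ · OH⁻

(CH₃)₃CO⁻ < OH⁻ < NR'₃ < CF₃COO⁻ < ONs⁻ < OTf⁻

Rank by basicity of the departing species: weakest base leaves most easily.
OTf⁻: pKₐ(CF₃SO₃H (triflic acid)) ≈ -14
ONs⁻: pKₐ(p-O₂NC₆H₄SO₃H) ≈ -3.5
CF₃COO⁻: pKₐ(CF₃COOH) ≈ 0.2
NR'₃: pKₐ(R'₃NH⁺) ≈ 10.7
OH⁻: pKₐ(H₂O) ≈ 15.7
(CH₃)₃CO⁻: pKₐ(t-BuOH) ≈ 18
Listed from poorest to best leaving group as asked.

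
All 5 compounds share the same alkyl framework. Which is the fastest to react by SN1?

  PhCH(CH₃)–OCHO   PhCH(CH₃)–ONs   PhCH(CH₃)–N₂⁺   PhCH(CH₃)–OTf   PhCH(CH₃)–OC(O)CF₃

Same R in every case — rank the leaving groups.
Leaving-group ability tracks the stability of the departed species; conjugate-acid pKₐ is the usual yardstick (lower pKₐ → better LG).
PhCH(CH₃)–N₂⁺ loses N₂: no meaningful conjugate acid; N₂ departs as an exceptionally stable neutral molecule
PhCH(CH₃)–OTf loses OTf⁻: pKₐ(CF₃SO₃H (triflic acid)) ≈ -14
PhCH(CH₃)–ONs loses ONs⁻: pKₐ(p-O₂NC₆H₄SO₃H) ≈ -3.5
PhCH(CH₃)–OC(O)CF₃ loses CF₃COO⁻: pKₐ(CF₃COOH) ≈ 0.2
PhCH(CH₃)–OCHO loses HCOO⁻: pKₐ(HCOOH) ≈ 3.8

PhCH(CH₃)–N₂⁺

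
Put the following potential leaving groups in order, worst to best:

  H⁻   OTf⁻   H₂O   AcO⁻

H⁻ < AcO⁻ < H₂O < OTf⁻

Rank by basicity of the departing species: weakest base leaves most easily.
OTf⁻: pKₐ(CF₃SO₃H (triflic acid)) ≈ -14
H₂O: pKₐ(H₃O⁺) ≈ -1.7
AcO⁻: pKₐ(CH₃COOH) ≈ 4.8
H⁻: pKₐ(H₂) ≈ 36
Listed from poorest to best leaving group as asked.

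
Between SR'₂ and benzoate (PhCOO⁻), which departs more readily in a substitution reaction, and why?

SR'₂

SR'₂ is the better leaving group.
pKₐ(R'₂SH⁺) ≈ -7 versus pKₐ(C₆H₅COOH) ≈ 4.2: SR'₂ is the much weaker base.
Neutral; leaves from a sulfonium salt (R–SR'₂⁺).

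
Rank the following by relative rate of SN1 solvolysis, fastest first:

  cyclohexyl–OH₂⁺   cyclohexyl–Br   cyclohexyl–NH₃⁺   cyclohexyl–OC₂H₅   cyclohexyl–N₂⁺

Identical carbon frameworks mean the comparison reduces to leaving-group quality.
The more stable X⁻ (or X) is on its own — i.e. the weaker a base it is — the better a leaving group it makes.
cyclohexyl–N₂⁺ loses N₂: no meaningful conjugate acid; N₂ departs as an exceptionally stable neutral molecule
cyclohexyl–Br loses Br⁻: pKₐ(HBr) ≈ -9
cyclohexyl–OH₂⁺ loses H₂O: pKₐ(H₃O⁺) ≈ -1.7
cyclohexyl–NH₃⁺ loses NH₃: pKₐ(NH₄⁺) ≈ 9.2
cyclohexyl–OC₂H₅ loses CH₃CH₂O⁻: pKₐ(CH₃CH₂OH) ≈ 16

cyclohexyl–N₂⁺ > cyclohexyl–Br > cyclohexyl–OH₂⁺ > cyclohexyl–NH₃⁺ > cyclohexyl–OC₂H₅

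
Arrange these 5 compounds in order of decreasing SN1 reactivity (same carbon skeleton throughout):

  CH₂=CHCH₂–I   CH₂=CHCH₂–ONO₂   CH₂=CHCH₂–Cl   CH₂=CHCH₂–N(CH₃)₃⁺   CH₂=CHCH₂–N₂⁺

With the same alkyl group throughout, only the leaving group differentiates the rates.
The more stable X⁻ (or X) is on its own — i.e. the weaker a base it is — the better a leaving group it makes.
CH₂=CHCH₂–N₂⁺ loses N₂: no meaningful conjugate acid; N₂ departs as an exceptionally stable neutral molecule
CH₂=CHCH₂–I loses I⁻: pKₐ(HI) ≈ -10
CH₂=CHCH₂–Cl loses Cl⁻: pKₐ(HCl) ≈ -7
CH₂=CHCH₂–ONO₂ loses NO₃⁻: pKₐ(HNO₃) ≈ -1.3
CH₂=CHCH₂–N(CH₃)₃⁺ loses NR'₃: pKₐ(R'₃NH⁺) ≈ 10.7

CH₂=CHCH₂–N₂⁺ > CH₂=CHCH₂–I > CH₂=CHCH₂–Cl > CH₂=CHCH₂–ONO₂ > CH₂=CHCH₂–N(CH₃)₃⁺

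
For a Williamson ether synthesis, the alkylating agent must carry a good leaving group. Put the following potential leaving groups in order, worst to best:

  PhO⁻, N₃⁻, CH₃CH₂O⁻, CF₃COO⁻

CF₃COO⁻: pKₐ(CF₃COOH) ≈ 0.2 — strongly electron-withdrawing CF₃ stabilises the carboxylate
N₃⁻: pKₐ(HN₃) ≈ 4.7 — linear, resonance-stabilised
PhO⁻: pKₐ(C₆H₅OH (phenol)) ≈ 10
CH₃CH₂O⁻: pKₐ(CH₃CH₂OH) ≈ 16
Listed from poorest to best leaving group as asked.

CH₃CH₂O⁻ < PhO⁻ < N₃⁻ < CF₃COO⁻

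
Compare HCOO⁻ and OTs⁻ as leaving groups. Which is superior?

OTs⁻ is the better leaving group.
pKₐ(p-CH₃C₆H₄SO₃H (TsOH)) ≈ -2.8 versus pKₐ(HCOOH) ≈ 3.8: OTs⁻ is the much weaker base.
Resonance-delocalised arenesulfonate.

OTs⁻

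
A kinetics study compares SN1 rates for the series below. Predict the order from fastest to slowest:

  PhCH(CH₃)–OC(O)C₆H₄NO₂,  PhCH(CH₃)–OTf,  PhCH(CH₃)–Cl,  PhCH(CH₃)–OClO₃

PhCH(CH₃)–OTf > PhCH(CH₃)–OClO₃ > PhCH(CH₃)–Cl > PhCH(CH₃)–OC(O)C₆H₄NO₂

Same R in every case — rank the leaving groups.
Leaving-group ability tracks the stability of the departed species; conjugate-acid pKₐ is the usual yardstick (lower pKₐ → better LG).
PhCH(CH₃)–OTf loses OTf⁻: pKₐ(CF₃SO₃H (triflic acid)) ≈ -14
PhCH(CH₃)–OClO₃ loses ClO₄⁻: pKₐ(HClO₄) ≈ -10
PhCH(CH₃)–Cl loses Cl⁻: pKₐ(HCl) ≈ -7
PhCH(CH₃)–OC(O)C₆H₄NO₂ loses p-O₂N–C₆H₄–COO⁻: pKₐ(p-nitrobenzoic acid) ≈ 3.4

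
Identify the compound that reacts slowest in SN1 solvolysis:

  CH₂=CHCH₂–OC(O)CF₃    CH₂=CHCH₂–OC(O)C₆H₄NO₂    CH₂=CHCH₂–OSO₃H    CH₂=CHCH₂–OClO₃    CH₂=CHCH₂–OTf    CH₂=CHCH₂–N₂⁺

Identical carbon frameworks mean the comparison reduces to leaving-group quality.
Leaving-group ability tracks the stability of the departed species; conjugate-acid pKₐ is the usual yardstick (lower pKₐ → better LG).
CH₂=CHCH₂–N₂⁺ loses N₂: no meaningful conjugate acid; N₂ departs as an exceptionally stable neutral molecule
CH₂=CHCH₂–OTf loses OTf⁻: pKₐ(CF₃SO₃H (triflic acid)) ≈ -14
CH₂=CHCH₂–OClO₃ loses ClO₄⁻: pKₐ(HClO₄) ≈ -10
CH₂=CHCH₂–OSO₃H loses HSO₄⁻: pKₐ(H₂SO₄) ≈ -3
CH₂=CHCH₂–OC(O)CF₃ loses CF₃COO⁻: pKₐ(CF₃COOH) ≈ 0.2
CH₂=CHCH₂–OC(O)C₆H₄NO₂ loses p-O₂N–C₆H₄–COO⁻: pKₐ(p-nitrobenzoic acid) ≈ 3.4

CH₂=CHCH₂–OC(O)C₆H₄NO₂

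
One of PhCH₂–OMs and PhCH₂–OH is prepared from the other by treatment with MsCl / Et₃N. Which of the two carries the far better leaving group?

From PhCH₂–OH the departing group would be OH⁻ (pKₐ(H₂O) ≈ 15.7). Strong base; essentially never leaves without prior activation.
From PhCH₂–OMs the leaving group is OMs⁻ (pKₐ(CH₃SO₃H (MsOH)) ≈ -1.9). Resonance-delocalised alkanesulfonate.
Treatment with MsCl / Et₃N works by converting the hydroxyl into a mesylate, making PhCH₂–OMs enormously more reactive.

PhCH₂–OMs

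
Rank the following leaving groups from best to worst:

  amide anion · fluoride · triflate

triflate > fluoride > amide anion

Leaving-group ability tracks the stability of the departed species; conjugate-acid pKₐ is the usual yardstick (lower pKₐ → better LG).
triflate: pKₐ(CF₃SO₃H (triflic acid)) ≈ -14 — charge spread over three oxygens and a CF₃ group; the premier leaving group in synthesis
fluoride: pKₐ(HF) ≈ 3.2
amide anion: pKₐ(NH₃) ≈ 38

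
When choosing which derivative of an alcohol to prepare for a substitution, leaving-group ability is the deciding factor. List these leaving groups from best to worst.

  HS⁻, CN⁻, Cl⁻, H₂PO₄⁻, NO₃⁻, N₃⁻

Cl⁻ > NO₃⁻ > H₂PO₄⁻ > N₃⁻ > HS⁻ > CN⁻

The more stable X⁻ (or X) is on its own — i.e. the weaker a base it is — the better a leaving group it makes.
Cl⁻: pKₐ(HCl) ≈ -7 — moderately weak base
NO₃⁻: pKₐ(HNO₃) ≈ -1.3 — resonance-delocalised over three oxygens
H₂PO₄⁻: pKₐ(H₃PO₄) ≈ 2.1
N₃⁻: pKₐ(HN₃) ≈ 4.7 — linear, resonance-stabilised
HS⁻: pKₐ(H₂S) ≈ 7
CN⁻: pKₐ(HCN) ≈ 9.2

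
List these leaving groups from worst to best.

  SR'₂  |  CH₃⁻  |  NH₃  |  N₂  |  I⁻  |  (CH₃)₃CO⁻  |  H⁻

N₂: no meaningful conjugate acid; N₂ departs as an exceptionally stable neutral molecule
I⁻: pKₐ(HI) ≈ -10
SR'₂: pKₐ(R'₂SH⁺) ≈ -7 — neutral; leaves from a sulfonium salt (R–SR'₂⁺)
NH₃: pKₐ(NH₄⁺) ≈ 9.2
(CH₃)₃CO⁻: pKₐ(t-BuOH) ≈ 18
H⁻: pKₐ(H₂) ≈ 36 — extremely strong base; leaves only in special hydride-transfer contexts
CH₃⁻: pKₐ(CH₄) ≈ 48 — unstabilised carbanion; the worst conceivable leaving group
Listed from poorest to best leaving group as asked.

CH₃⁻ < H⁻ < (CH₃)₃CO⁻ < NH₃ < SR'₂ < I⁻ < N₂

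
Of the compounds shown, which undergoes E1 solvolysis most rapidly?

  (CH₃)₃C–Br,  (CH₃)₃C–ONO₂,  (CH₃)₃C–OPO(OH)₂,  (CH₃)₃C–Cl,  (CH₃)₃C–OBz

(CH₃)₃C–Br

The skeletons are identical, so relative rate is governed entirely by leaving-group ability.
The more stable X⁻ (or X) is on its own — i.e. the weaker a base it is — the better a leaving group it makes.
(CH₃)₃C–Br loses Br⁻: pKₐ(HBr) ≈ -9
(CH₃)₃C–Cl loses Cl⁻: pKₐ(HCl) ≈ -7
(CH₃)₃C–ONO₂ loses NO₃⁻: pKₐ(HNO₃) ≈ -1.3
(CH₃)₃C–OPO(OH)₂ loses H₂PO₄⁻: pKₐ(H₃PO₄) ≈ 2.1
(CH₃)₃C–OBz loses PhCOO⁻: pKₐ(C₆H₅COOH) ≈ 4.2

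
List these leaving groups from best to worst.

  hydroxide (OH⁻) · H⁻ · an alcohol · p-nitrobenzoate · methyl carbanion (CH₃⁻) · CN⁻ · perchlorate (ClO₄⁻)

perchlorate (ClO₄⁻) > an alcohol > p-nitrobenzoate > CN⁻ > hydroxide (OH⁻) > H⁻ > methyl carbanion (CH₃⁻)

A good leaving group is a weak base: the lower the pKₐ of its conjugate acid, the more readily it departs.
perchlorate (ClO₄⁻): pKₐ(HClO₄) ≈ -10
an alcohol: pKₐ(R'OH₂⁺) ≈ -2.4
p-nitrobenzoate: pKₐ(p-nitrobenzoic acid) ≈ 3.4
CN⁻: pKₐ(HCN) ≈ 9.2
hydroxide (OH⁻): pKₐ(H₂O) ≈ 15.7
H⁻: pKₐ(H₂) ≈ 36
methyl carbanion (CH₃⁻): pKₐ(CH₄) ≈ 48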